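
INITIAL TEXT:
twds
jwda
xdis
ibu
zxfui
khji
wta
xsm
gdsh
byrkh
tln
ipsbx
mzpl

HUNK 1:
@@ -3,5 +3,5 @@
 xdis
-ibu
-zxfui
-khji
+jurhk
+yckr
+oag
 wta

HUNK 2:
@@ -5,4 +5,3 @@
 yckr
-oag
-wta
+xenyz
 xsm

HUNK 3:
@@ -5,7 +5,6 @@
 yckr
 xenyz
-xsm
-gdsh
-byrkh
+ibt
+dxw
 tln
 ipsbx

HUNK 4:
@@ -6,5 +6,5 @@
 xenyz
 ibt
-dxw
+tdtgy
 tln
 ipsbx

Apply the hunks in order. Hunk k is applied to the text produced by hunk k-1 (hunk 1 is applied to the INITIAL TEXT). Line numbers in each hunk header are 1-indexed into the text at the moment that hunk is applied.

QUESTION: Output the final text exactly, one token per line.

Answer: twds
jwda
xdis
jurhk
yckr
xenyz
ibt
tdtgy
tln
ipsbx
mzpl

Derivation:
Hunk 1: at line 3 remove [ibu,zxfui,khji] add [jurhk,yckr,oag] -> 13 lines: twds jwda xdis jurhk yckr oag wta xsm gdsh byrkh tln ipsbx mzpl
Hunk 2: at line 5 remove [oag,wta] add [xenyz] -> 12 lines: twds jwda xdis jurhk yckr xenyz xsm gdsh byrkh tln ipsbx mzpl
Hunk 3: at line 5 remove [xsm,gdsh,byrkh] add [ibt,dxw] -> 11 lines: twds jwda xdis jurhk yckr xenyz ibt dxw tln ipsbx mzpl
Hunk 4: at line 6 remove [dxw] add [tdtgy] -> 11 lines: twds jwda xdis jurhk yckr xenyz ibt tdtgy tln ipsbx mzpl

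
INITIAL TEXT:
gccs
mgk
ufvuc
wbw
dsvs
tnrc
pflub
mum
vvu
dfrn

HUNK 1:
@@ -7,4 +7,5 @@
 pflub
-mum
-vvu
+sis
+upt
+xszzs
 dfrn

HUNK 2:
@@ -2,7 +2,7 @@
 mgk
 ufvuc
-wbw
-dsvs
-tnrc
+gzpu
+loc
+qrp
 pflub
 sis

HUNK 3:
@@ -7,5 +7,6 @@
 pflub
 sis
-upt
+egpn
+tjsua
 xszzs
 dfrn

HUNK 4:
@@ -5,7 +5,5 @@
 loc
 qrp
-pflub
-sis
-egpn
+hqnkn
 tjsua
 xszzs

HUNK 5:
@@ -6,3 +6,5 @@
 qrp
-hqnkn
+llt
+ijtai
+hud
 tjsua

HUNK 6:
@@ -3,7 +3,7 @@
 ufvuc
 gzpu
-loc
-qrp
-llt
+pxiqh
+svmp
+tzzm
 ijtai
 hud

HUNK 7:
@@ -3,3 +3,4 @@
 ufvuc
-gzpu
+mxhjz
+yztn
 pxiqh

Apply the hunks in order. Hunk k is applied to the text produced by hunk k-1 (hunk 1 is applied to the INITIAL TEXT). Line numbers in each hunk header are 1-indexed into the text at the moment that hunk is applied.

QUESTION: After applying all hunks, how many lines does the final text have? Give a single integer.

Answer: 13

Derivation:
Hunk 1: at line 7 remove [mum,vvu] add [sis,upt,xszzs] -> 11 lines: gccs mgk ufvuc wbw dsvs tnrc pflub sis upt xszzs dfrn
Hunk 2: at line 2 remove [wbw,dsvs,tnrc] add [gzpu,loc,qrp] -> 11 lines: gccs mgk ufvuc gzpu loc qrp pflub sis upt xszzs dfrn
Hunk 3: at line 7 remove [upt] add [egpn,tjsua] -> 12 lines: gccs mgk ufvuc gzpu loc qrp pflub sis egpn tjsua xszzs dfrn
Hunk 4: at line 5 remove [pflub,sis,egpn] add [hqnkn] -> 10 lines: gccs mgk ufvuc gzpu loc qrp hqnkn tjsua xszzs dfrn
Hunk 5: at line 6 remove [hqnkn] add [llt,ijtai,hud] -> 12 lines: gccs mgk ufvuc gzpu loc qrp llt ijtai hud tjsua xszzs dfrn
Hunk 6: at line 3 remove [loc,qrp,llt] add [pxiqh,svmp,tzzm] -> 12 lines: gccs mgk ufvuc gzpu pxiqh svmp tzzm ijtai hud tjsua xszzs dfrn
Hunk 7: at line 3 remove [gzpu] add [mxhjz,yztn] -> 13 lines: gccs mgk ufvuc mxhjz yztn pxiqh svmp tzzm ijtai hud tjsua xszzs dfrn
Final line count: 13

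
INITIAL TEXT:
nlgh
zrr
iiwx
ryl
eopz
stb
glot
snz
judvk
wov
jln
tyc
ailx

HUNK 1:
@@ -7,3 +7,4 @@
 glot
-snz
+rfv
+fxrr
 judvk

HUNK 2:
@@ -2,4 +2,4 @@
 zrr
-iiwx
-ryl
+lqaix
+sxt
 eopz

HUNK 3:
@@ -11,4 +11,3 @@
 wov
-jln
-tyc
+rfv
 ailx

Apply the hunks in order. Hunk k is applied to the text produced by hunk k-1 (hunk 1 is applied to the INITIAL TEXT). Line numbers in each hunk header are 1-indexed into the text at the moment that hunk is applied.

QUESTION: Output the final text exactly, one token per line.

Answer: nlgh
zrr
lqaix
sxt
eopz
stb
glot
rfv
fxrr
judvk
wov
rfv
ailx

Derivation:
Hunk 1: at line 7 remove [snz] add [rfv,fxrr] -> 14 lines: nlgh zrr iiwx ryl eopz stb glot rfv fxrr judvk wov jln tyc ailx
Hunk 2: at line 2 remove [iiwx,ryl] add [lqaix,sxt] -> 14 lines: nlgh zrr lqaix sxt eopz stb glot rfv fxrr judvk wov jln tyc ailx
Hunk 3: at line 11 remove [jln,tyc] add [rfv] -> 13 lines: nlgh zrr lqaix sxt eopz stb glot rfv fxrr judvk wov rfv ailx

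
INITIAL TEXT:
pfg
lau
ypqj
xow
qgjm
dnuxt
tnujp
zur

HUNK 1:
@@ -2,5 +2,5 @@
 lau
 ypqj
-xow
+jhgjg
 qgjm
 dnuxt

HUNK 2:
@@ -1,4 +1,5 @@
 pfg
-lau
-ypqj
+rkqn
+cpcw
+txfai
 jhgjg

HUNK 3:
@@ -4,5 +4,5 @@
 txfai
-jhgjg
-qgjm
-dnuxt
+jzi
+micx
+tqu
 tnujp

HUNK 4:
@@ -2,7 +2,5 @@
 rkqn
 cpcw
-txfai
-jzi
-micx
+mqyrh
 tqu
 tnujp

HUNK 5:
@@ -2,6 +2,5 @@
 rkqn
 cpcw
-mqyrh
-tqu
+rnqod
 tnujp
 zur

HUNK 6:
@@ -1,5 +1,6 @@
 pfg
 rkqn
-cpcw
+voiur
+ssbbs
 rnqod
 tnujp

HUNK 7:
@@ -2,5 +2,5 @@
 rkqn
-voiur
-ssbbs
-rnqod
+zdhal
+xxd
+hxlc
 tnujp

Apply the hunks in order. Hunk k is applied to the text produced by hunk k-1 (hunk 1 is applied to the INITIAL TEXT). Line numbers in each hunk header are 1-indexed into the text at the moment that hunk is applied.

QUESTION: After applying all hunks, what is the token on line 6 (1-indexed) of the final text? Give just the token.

Hunk 1: at line 2 remove [xow] add [jhgjg] -> 8 lines: pfg lau ypqj jhgjg qgjm dnuxt tnujp zur
Hunk 2: at line 1 remove [lau,ypqj] add [rkqn,cpcw,txfai] -> 9 lines: pfg rkqn cpcw txfai jhgjg qgjm dnuxt tnujp zur
Hunk 3: at line 4 remove [jhgjg,qgjm,dnuxt] add [jzi,micx,tqu] -> 9 lines: pfg rkqn cpcw txfai jzi micx tqu tnujp zur
Hunk 4: at line 2 remove [txfai,jzi,micx] add [mqyrh] -> 7 lines: pfg rkqn cpcw mqyrh tqu tnujp zur
Hunk 5: at line 2 remove [mqyrh,tqu] add [rnqod] -> 6 lines: pfg rkqn cpcw rnqod tnujp zur
Hunk 6: at line 1 remove [cpcw] add [voiur,ssbbs] -> 7 lines: pfg rkqn voiur ssbbs rnqod tnujp zur
Hunk 7: at line 2 remove [voiur,ssbbs,rnqod] add [zdhal,xxd,hxlc] -> 7 lines: pfg rkqn zdhal xxd hxlc tnujp zur
Final line 6: tnujp

Answer: tnujp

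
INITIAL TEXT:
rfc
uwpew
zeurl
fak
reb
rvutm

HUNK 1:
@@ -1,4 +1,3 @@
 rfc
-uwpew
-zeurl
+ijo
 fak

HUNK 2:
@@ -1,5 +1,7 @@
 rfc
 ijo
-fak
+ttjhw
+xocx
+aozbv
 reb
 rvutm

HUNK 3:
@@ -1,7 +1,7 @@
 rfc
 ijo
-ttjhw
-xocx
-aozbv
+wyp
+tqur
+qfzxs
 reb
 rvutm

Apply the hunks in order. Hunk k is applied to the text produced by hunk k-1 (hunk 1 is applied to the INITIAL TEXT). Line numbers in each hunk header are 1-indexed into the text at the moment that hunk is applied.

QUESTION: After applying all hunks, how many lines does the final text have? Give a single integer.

Hunk 1: at line 1 remove [uwpew,zeurl] add [ijo] -> 5 lines: rfc ijo fak reb rvutm
Hunk 2: at line 1 remove [fak] add [ttjhw,xocx,aozbv] -> 7 lines: rfc ijo ttjhw xocx aozbv reb rvutm
Hunk 3: at line 1 remove [ttjhw,xocx,aozbv] add [wyp,tqur,qfzxs] -> 7 lines: rfc ijo wyp tqur qfzxs reb rvutm
Final line count: 7

Answer: 7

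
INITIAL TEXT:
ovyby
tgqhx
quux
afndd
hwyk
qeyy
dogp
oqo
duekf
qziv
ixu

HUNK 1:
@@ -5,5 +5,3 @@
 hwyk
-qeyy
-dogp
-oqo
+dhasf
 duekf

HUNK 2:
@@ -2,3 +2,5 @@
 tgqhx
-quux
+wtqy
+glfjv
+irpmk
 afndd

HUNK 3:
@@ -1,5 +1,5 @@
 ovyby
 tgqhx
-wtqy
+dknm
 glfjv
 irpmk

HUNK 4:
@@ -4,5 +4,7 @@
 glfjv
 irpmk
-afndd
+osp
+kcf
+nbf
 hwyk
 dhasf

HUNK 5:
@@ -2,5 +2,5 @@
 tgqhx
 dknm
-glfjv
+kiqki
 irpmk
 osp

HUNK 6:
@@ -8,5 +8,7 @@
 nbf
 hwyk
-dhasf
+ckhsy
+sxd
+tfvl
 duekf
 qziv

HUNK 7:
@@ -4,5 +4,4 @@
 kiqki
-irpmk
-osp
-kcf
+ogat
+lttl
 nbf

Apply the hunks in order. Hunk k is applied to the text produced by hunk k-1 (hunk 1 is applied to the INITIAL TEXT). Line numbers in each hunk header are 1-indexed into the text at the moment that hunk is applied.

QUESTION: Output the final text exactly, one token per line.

Answer: ovyby
tgqhx
dknm
kiqki
ogat
lttl
nbf
hwyk
ckhsy
sxd
tfvl
duekf
qziv
ixu

Derivation:
Hunk 1: at line 5 remove [qeyy,dogp,oqo] add [dhasf] -> 9 lines: ovyby tgqhx quux afndd hwyk dhasf duekf qziv ixu
Hunk 2: at line 2 remove [quux] add [wtqy,glfjv,irpmk] -> 11 lines: ovyby tgqhx wtqy glfjv irpmk afndd hwyk dhasf duekf qziv ixu
Hunk 3: at line 1 remove [wtqy] add [dknm] -> 11 lines: ovyby tgqhx dknm glfjv irpmk afndd hwyk dhasf duekf qziv ixu
Hunk 4: at line 4 remove [afndd] add [osp,kcf,nbf] -> 13 lines: ovyby tgqhx dknm glfjv irpmk osp kcf nbf hwyk dhasf duekf qziv ixu
Hunk 5: at line 2 remove [glfjv] add [kiqki] -> 13 lines: ovyby tgqhx dknm kiqki irpmk osp kcf nbf hwyk dhasf duekf qziv ixu
Hunk 6: at line 8 remove [dhasf] add [ckhsy,sxd,tfvl] -> 15 lines: ovyby tgqhx dknm kiqki irpmk osp kcf nbf hwyk ckhsy sxd tfvl duekf qziv ixu
Hunk 7: at line 4 remove [irpmk,osp,kcf] add [ogat,lttl] -> 14 lines: ovyby tgqhx dknm kiqki ogat lttl nbf hwyk ckhsy sxd tfvl duekf qziv ixu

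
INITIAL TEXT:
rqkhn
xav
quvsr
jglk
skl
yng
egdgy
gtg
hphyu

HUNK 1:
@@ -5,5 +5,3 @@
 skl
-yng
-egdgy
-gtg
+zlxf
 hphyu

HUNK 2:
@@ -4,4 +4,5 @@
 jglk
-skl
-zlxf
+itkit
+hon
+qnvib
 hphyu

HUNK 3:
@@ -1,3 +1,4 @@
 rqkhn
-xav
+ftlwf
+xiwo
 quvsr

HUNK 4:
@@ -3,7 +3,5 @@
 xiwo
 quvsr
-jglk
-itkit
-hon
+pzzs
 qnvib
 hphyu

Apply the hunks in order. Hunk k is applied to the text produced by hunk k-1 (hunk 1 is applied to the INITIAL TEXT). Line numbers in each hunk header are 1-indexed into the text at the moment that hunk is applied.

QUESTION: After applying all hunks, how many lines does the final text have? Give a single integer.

Hunk 1: at line 5 remove [yng,egdgy,gtg] add [zlxf] -> 7 lines: rqkhn xav quvsr jglk skl zlxf hphyu
Hunk 2: at line 4 remove [skl,zlxf] add [itkit,hon,qnvib] -> 8 lines: rqkhn xav quvsr jglk itkit hon qnvib hphyu
Hunk 3: at line 1 remove [xav] add [ftlwf,xiwo] -> 9 lines: rqkhn ftlwf xiwo quvsr jglk itkit hon qnvib hphyu
Hunk 4: at line 3 remove [jglk,itkit,hon] add [pzzs] -> 7 lines: rqkhn ftlwf xiwo quvsr pzzs qnvib hphyu
Final line count: 7

Answer: 7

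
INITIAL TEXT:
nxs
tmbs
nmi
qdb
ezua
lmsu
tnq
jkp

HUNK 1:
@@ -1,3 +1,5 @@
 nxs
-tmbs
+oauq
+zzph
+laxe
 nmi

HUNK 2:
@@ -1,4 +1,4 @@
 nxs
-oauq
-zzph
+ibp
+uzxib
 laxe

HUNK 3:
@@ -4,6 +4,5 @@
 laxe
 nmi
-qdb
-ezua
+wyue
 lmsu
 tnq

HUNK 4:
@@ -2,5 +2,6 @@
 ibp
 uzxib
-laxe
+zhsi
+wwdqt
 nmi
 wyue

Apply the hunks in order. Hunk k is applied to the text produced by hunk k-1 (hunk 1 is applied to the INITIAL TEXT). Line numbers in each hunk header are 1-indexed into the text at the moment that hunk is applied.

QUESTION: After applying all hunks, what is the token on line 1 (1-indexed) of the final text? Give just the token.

Answer: nxs

Derivation:
Hunk 1: at line 1 remove [tmbs] add [oauq,zzph,laxe] -> 10 lines: nxs oauq zzph laxe nmi qdb ezua lmsu tnq jkp
Hunk 2: at line 1 remove [oauq,zzph] add [ibp,uzxib] -> 10 lines: nxs ibp uzxib laxe nmi qdb ezua lmsu tnq jkp
Hunk 3: at line 4 remove [qdb,ezua] add [wyue] -> 9 lines: nxs ibp uzxib laxe nmi wyue lmsu tnq jkp
Hunk 4: at line 2 remove [laxe] add [zhsi,wwdqt] -> 10 lines: nxs ibp uzxib zhsi wwdqt nmi wyue lmsu tnq jkp
Final line 1: nxs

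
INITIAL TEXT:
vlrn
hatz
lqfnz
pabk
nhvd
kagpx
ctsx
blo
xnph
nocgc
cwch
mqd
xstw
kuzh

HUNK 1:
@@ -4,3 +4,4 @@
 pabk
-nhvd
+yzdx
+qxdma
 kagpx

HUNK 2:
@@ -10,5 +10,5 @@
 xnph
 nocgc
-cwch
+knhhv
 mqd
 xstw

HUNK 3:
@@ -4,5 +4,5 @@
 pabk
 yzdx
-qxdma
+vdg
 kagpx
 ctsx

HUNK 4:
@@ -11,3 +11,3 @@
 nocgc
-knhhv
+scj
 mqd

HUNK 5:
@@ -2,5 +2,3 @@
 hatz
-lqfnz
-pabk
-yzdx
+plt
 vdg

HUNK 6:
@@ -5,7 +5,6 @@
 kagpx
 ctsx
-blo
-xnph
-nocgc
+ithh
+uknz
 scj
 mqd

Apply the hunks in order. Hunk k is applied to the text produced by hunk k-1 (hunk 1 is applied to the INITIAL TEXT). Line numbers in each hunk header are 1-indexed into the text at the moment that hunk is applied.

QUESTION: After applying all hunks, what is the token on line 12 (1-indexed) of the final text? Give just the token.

Answer: kuzh

Derivation:
Hunk 1: at line 4 remove [nhvd] add [yzdx,qxdma] -> 15 lines: vlrn hatz lqfnz pabk yzdx qxdma kagpx ctsx blo xnph nocgc cwch mqd xstw kuzh
Hunk 2: at line 10 remove [cwch] add [knhhv] -> 15 lines: vlrn hatz lqfnz pabk yzdx qxdma kagpx ctsx blo xnph nocgc knhhv mqd xstw kuzh
Hunk 3: at line 4 remove [qxdma] add [vdg] -> 15 lines: vlrn hatz lqfnz pabk yzdx vdg kagpx ctsx blo xnph nocgc knhhv mqd xstw kuzh
Hunk 4: at line 11 remove [knhhv] add [scj] -> 15 lines: vlrn hatz lqfnz pabk yzdx vdg kagpx ctsx blo xnph nocgc scj mqd xstw kuzh
Hunk 5: at line 2 remove [lqfnz,pabk,yzdx] add [plt] -> 13 lines: vlrn hatz plt vdg kagpx ctsx blo xnph nocgc scj mqd xstw kuzh
Hunk 6: at line 5 remove [blo,xnph,nocgc] add [ithh,uknz] -> 12 lines: vlrn hatz plt vdg kagpx ctsx ithh uknz scj mqd xstw kuzh
Final line 12: kuzh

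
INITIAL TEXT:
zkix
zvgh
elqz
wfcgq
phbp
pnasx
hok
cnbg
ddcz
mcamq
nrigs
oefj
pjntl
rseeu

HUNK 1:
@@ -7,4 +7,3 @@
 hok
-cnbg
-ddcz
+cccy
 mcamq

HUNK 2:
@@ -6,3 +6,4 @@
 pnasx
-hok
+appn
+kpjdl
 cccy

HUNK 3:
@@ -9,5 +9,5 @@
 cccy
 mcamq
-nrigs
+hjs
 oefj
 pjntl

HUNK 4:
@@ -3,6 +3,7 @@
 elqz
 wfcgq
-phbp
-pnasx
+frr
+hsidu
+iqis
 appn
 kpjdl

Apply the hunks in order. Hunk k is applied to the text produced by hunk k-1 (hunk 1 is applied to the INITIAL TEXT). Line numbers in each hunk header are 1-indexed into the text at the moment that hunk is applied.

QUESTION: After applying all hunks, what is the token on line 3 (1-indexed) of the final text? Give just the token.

Answer: elqz

Derivation:
Hunk 1: at line 7 remove [cnbg,ddcz] add [cccy] -> 13 lines: zkix zvgh elqz wfcgq phbp pnasx hok cccy mcamq nrigs oefj pjntl rseeu
Hunk 2: at line 6 remove [hok] add [appn,kpjdl] -> 14 lines: zkix zvgh elqz wfcgq phbp pnasx appn kpjdl cccy mcamq nrigs oefj pjntl rseeu
Hunk 3: at line 9 remove [nrigs] add [hjs] -> 14 lines: zkix zvgh elqz wfcgq phbp pnasx appn kpjdl cccy mcamq hjs oefj pjntl rseeu
Hunk 4: at line 3 remove [phbp,pnasx] add [frr,hsidu,iqis] -> 15 lines: zkix zvgh elqz wfcgq frr hsidu iqis appn kpjdl cccy mcamq hjs oefj pjntl rseeu
Final line 3: elqz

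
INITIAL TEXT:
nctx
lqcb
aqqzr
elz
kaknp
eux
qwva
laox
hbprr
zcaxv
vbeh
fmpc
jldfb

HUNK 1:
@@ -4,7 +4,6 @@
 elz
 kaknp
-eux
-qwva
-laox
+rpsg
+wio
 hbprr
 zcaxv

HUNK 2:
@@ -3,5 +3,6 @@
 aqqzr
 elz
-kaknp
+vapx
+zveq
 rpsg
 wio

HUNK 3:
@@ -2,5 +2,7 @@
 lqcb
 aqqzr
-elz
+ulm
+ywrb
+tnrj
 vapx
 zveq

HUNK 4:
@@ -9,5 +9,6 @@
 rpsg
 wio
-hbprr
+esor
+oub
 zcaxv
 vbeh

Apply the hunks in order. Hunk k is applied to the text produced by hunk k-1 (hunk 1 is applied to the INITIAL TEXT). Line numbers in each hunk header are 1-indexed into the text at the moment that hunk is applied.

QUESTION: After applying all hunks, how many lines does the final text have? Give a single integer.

Hunk 1: at line 4 remove [eux,qwva,laox] add [rpsg,wio] -> 12 lines: nctx lqcb aqqzr elz kaknp rpsg wio hbprr zcaxv vbeh fmpc jldfb
Hunk 2: at line 3 remove [kaknp] add [vapx,zveq] -> 13 lines: nctx lqcb aqqzr elz vapx zveq rpsg wio hbprr zcaxv vbeh fmpc jldfb
Hunk 3: at line 2 remove [elz] add [ulm,ywrb,tnrj] -> 15 lines: nctx lqcb aqqzr ulm ywrb tnrj vapx zveq rpsg wio hbprr zcaxv vbeh fmpc jldfb
Hunk 4: at line 9 remove [hbprr] add [esor,oub] -> 16 lines: nctx lqcb aqqzr ulm ywrb tnrj vapx zveq rpsg wio esor oub zcaxv vbeh fmpc jldfb
Final line count: 16

Answer: 16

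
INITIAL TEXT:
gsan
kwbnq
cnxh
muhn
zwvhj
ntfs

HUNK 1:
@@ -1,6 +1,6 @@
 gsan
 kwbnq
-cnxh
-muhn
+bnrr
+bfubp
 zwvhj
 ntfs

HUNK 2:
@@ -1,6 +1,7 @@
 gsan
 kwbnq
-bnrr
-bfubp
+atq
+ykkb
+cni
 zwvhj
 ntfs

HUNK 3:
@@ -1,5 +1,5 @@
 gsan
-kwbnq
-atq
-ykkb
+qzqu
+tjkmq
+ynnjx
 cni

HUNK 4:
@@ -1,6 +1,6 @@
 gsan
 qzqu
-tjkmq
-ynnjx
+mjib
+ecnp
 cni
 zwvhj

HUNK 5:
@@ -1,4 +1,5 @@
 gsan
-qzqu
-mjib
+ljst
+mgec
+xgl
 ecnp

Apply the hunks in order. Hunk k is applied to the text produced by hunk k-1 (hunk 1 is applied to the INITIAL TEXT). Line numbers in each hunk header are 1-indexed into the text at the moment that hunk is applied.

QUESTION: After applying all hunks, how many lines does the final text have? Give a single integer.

Answer: 8

Derivation:
Hunk 1: at line 1 remove [cnxh,muhn] add [bnrr,bfubp] -> 6 lines: gsan kwbnq bnrr bfubp zwvhj ntfs
Hunk 2: at line 1 remove [bnrr,bfubp] add [atq,ykkb,cni] -> 7 lines: gsan kwbnq atq ykkb cni zwvhj ntfs
Hunk 3: at line 1 remove [kwbnq,atq,ykkb] add [qzqu,tjkmq,ynnjx] -> 7 lines: gsan qzqu tjkmq ynnjx cni zwvhj ntfs
Hunk 4: at line 1 remove [tjkmq,ynnjx] add [mjib,ecnp] -> 7 lines: gsan qzqu mjib ecnp cni zwvhj ntfs
Hunk 5: at line 1 remove [qzqu,mjib] add [ljst,mgec,xgl] -> 8 lines: gsan ljst mgec xgl ecnp cni zwvhj ntfs
Final line count: 8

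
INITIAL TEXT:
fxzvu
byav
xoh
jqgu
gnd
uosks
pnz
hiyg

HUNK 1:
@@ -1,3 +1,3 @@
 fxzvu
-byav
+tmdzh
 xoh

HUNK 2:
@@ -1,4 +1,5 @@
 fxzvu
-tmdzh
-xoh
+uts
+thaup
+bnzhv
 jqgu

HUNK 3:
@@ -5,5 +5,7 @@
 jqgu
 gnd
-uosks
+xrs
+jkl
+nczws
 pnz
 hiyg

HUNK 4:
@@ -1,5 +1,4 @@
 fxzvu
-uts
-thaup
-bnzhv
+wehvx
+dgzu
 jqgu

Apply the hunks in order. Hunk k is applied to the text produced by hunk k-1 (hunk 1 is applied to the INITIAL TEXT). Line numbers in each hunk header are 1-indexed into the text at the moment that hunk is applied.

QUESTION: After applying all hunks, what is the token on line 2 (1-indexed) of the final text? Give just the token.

Answer: wehvx

Derivation:
Hunk 1: at line 1 remove [byav] add [tmdzh] -> 8 lines: fxzvu tmdzh xoh jqgu gnd uosks pnz hiyg
Hunk 2: at line 1 remove [tmdzh,xoh] add [uts,thaup,bnzhv] -> 9 lines: fxzvu uts thaup bnzhv jqgu gnd uosks pnz hiyg
Hunk 3: at line 5 remove [uosks] add [xrs,jkl,nczws] -> 11 lines: fxzvu uts thaup bnzhv jqgu gnd xrs jkl nczws pnz hiyg
Hunk 4: at line 1 remove [uts,thaup,bnzhv] add [wehvx,dgzu] -> 10 lines: fxzvu wehvx dgzu jqgu gnd xrs jkl nczws pnz hiyg
Final line 2: wehvx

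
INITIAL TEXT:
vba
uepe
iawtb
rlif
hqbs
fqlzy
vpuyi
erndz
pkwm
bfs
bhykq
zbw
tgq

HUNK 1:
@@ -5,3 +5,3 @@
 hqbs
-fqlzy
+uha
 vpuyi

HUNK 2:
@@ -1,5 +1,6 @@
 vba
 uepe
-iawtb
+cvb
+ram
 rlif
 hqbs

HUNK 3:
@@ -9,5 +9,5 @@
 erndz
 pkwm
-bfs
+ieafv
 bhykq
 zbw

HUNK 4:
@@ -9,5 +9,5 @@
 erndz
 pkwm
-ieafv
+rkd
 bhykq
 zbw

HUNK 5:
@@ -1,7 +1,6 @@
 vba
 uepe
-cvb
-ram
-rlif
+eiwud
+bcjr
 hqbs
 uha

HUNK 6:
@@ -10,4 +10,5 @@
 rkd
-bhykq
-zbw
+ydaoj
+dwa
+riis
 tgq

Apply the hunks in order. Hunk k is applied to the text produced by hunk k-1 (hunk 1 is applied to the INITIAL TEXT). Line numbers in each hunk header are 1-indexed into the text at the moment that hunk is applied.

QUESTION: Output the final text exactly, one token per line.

Hunk 1: at line 5 remove [fqlzy] add [uha] -> 13 lines: vba uepe iawtb rlif hqbs uha vpuyi erndz pkwm bfs bhykq zbw tgq
Hunk 2: at line 1 remove [iawtb] add [cvb,ram] -> 14 lines: vba uepe cvb ram rlif hqbs uha vpuyi erndz pkwm bfs bhykq zbw tgq
Hunk 3: at line 9 remove [bfs] add [ieafv] -> 14 lines: vba uepe cvb ram rlif hqbs uha vpuyi erndz pkwm ieafv bhykq zbw tgq
Hunk 4: at line 9 remove [ieafv] add [rkd] -> 14 lines: vba uepe cvb ram rlif hqbs uha vpuyi erndz pkwm rkd bhykq zbw tgq
Hunk 5: at line 1 remove [cvb,ram,rlif] add [eiwud,bcjr] -> 13 lines: vba uepe eiwud bcjr hqbs uha vpuyi erndz pkwm rkd bhykq zbw tgq
Hunk 6: at line 10 remove [bhykq,zbw] add [ydaoj,dwa,riis] -> 14 lines: vba uepe eiwud bcjr hqbs uha vpuyi erndz pkwm rkd ydaoj dwa riis tgq

Answer: vba
uepe
eiwud
bcjr
hqbs
uha
vpuyi
erndz
pkwm
rkd
ydaoj
dwa
riis
tgq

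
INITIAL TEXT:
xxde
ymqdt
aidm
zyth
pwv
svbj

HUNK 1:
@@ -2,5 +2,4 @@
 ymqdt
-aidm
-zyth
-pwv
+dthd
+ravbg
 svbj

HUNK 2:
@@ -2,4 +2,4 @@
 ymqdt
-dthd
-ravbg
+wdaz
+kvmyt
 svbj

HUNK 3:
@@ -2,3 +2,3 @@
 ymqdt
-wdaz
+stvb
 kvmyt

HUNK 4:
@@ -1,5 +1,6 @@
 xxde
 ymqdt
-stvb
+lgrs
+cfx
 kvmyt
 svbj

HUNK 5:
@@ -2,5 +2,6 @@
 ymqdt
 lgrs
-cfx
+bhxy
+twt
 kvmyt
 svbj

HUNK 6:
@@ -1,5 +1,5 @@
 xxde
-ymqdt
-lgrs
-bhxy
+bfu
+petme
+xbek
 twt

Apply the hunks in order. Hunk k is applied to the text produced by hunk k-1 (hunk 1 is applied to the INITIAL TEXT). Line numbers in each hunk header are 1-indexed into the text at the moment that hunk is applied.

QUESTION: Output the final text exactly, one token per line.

Hunk 1: at line 2 remove [aidm,zyth,pwv] add [dthd,ravbg] -> 5 lines: xxde ymqdt dthd ravbg svbj
Hunk 2: at line 2 remove [dthd,ravbg] add [wdaz,kvmyt] -> 5 lines: xxde ymqdt wdaz kvmyt svbj
Hunk 3: at line 2 remove [wdaz] add [stvb] -> 5 lines: xxde ymqdt stvb kvmyt svbj
Hunk 4: at line 1 remove [stvb] add [lgrs,cfx] -> 6 lines: xxde ymqdt lgrs cfx kvmyt svbj
Hunk 5: at line 2 remove [cfx] add [bhxy,twt] -> 7 lines: xxde ymqdt lgrs bhxy twt kvmyt svbj
Hunk 6: at line 1 remove [ymqdt,lgrs,bhxy] add [bfu,petme,xbek] -> 7 lines: xxde bfu petme xbek twt kvmyt svbj

Answer: xxde
bfu
petme
xbek
twt
kvmyt
svbj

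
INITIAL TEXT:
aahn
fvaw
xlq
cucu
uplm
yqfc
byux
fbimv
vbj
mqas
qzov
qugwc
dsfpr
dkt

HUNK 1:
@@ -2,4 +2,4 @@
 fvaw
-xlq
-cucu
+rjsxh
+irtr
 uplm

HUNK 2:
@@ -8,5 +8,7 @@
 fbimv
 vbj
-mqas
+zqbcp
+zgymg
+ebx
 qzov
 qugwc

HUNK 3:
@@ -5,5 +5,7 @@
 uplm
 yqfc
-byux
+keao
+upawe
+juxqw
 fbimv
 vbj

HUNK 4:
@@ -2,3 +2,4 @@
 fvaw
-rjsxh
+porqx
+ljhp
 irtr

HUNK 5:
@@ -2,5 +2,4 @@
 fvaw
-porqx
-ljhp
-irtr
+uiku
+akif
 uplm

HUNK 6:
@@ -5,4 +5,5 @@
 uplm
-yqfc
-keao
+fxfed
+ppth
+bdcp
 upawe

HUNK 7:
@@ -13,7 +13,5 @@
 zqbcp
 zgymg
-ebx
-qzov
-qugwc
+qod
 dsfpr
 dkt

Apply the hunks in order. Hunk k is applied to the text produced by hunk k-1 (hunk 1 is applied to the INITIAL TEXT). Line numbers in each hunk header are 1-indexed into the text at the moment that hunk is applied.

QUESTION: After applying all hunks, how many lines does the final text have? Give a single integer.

Answer: 17

Derivation:
Hunk 1: at line 2 remove [xlq,cucu] add [rjsxh,irtr] -> 14 lines: aahn fvaw rjsxh irtr uplm yqfc byux fbimv vbj mqas qzov qugwc dsfpr dkt
Hunk 2: at line 8 remove [mqas] add [zqbcp,zgymg,ebx] -> 16 lines: aahn fvaw rjsxh irtr uplm yqfc byux fbimv vbj zqbcp zgymg ebx qzov qugwc dsfpr dkt
Hunk 3: at line 5 remove [byux] add [keao,upawe,juxqw] -> 18 lines: aahn fvaw rjsxh irtr uplm yqfc keao upawe juxqw fbimv vbj zqbcp zgymg ebx qzov qugwc dsfpr dkt
Hunk 4: at line 2 remove [rjsxh] add [porqx,ljhp] -> 19 lines: aahn fvaw porqx ljhp irtr uplm yqfc keao upawe juxqw fbimv vbj zqbcp zgymg ebx qzov qugwc dsfpr dkt
Hunk 5: at line 2 remove [porqx,ljhp,irtr] add [uiku,akif] -> 18 lines: aahn fvaw uiku akif uplm yqfc keao upawe juxqw fbimv vbj zqbcp zgymg ebx qzov qugwc dsfpr dkt
Hunk 6: at line 5 remove [yqfc,keao] add [fxfed,ppth,bdcp] -> 19 lines: aahn fvaw uiku akif uplm fxfed ppth bdcp upawe juxqw fbimv vbj zqbcp zgymg ebx qzov qugwc dsfpr dkt
Hunk 7: at line 13 remove [ebx,qzov,qugwc] add [qod] -> 17 lines: aahn fvaw uiku akif uplm fxfed ppth bdcp upawe juxqw fbimv vbj zqbcp zgymg qod dsfpr dkt
Final line count: 17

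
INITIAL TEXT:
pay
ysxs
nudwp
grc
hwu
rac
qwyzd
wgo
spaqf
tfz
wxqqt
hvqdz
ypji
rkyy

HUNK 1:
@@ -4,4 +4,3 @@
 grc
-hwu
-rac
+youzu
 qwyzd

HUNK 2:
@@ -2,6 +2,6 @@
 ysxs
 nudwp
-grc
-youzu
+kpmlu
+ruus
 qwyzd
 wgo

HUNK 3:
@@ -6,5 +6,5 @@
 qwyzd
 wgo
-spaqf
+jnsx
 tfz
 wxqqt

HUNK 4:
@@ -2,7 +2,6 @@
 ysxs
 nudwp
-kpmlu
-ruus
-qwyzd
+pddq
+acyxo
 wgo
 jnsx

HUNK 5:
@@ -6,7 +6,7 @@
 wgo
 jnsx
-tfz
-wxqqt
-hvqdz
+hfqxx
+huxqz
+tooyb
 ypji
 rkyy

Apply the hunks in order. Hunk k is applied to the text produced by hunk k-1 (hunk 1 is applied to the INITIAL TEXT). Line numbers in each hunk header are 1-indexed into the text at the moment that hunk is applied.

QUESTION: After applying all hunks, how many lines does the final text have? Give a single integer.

Answer: 12

Derivation:
Hunk 1: at line 4 remove [hwu,rac] add [youzu] -> 13 lines: pay ysxs nudwp grc youzu qwyzd wgo spaqf tfz wxqqt hvqdz ypji rkyy
Hunk 2: at line 2 remove [grc,youzu] add [kpmlu,ruus] -> 13 lines: pay ysxs nudwp kpmlu ruus qwyzd wgo spaqf tfz wxqqt hvqdz ypji rkyy
Hunk 3: at line 6 remove [spaqf] add [jnsx] -> 13 lines: pay ysxs nudwp kpmlu ruus qwyzd wgo jnsx tfz wxqqt hvqdz ypji rkyy
Hunk 4: at line 2 remove [kpmlu,ruus,qwyzd] add [pddq,acyxo] -> 12 lines: pay ysxs nudwp pddq acyxo wgo jnsx tfz wxqqt hvqdz ypji rkyy
Hunk 5: at line 6 remove [tfz,wxqqt,hvqdz] add [hfqxx,huxqz,tooyb] -> 12 lines: pay ysxs nudwp pddq acyxo wgo jnsx hfqxx huxqz tooyb ypji rkyy
Final line count: 12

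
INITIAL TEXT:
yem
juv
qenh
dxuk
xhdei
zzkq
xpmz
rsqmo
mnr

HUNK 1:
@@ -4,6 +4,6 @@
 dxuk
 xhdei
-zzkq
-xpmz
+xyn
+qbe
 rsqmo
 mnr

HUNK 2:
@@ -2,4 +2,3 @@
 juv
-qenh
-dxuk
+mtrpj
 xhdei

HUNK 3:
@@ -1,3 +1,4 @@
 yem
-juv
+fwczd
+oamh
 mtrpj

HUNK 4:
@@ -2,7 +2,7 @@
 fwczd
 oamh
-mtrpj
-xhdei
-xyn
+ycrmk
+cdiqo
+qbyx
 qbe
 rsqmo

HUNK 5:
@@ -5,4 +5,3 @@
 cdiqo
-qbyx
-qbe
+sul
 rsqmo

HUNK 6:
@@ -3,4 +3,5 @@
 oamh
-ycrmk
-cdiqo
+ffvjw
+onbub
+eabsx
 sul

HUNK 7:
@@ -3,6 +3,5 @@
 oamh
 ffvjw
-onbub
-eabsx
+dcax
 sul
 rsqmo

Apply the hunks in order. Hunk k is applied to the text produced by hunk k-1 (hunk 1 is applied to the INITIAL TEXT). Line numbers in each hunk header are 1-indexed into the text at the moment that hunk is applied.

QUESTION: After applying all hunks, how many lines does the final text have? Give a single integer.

Hunk 1: at line 4 remove [zzkq,xpmz] add [xyn,qbe] -> 9 lines: yem juv qenh dxuk xhdei xyn qbe rsqmo mnr
Hunk 2: at line 2 remove [qenh,dxuk] add [mtrpj] -> 8 lines: yem juv mtrpj xhdei xyn qbe rsqmo mnr
Hunk 3: at line 1 remove [juv] add [fwczd,oamh] -> 9 lines: yem fwczd oamh mtrpj xhdei xyn qbe rsqmo mnr
Hunk 4: at line 2 remove [mtrpj,xhdei,xyn] add [ycrmk,cdiqo,qbyx] -> 9 lines: yem fwczd oamh ycrmk cdiqo qbyx qbe rsqmo mnr
Hunk 5: at line 5 remove [qbyx,qbe] add [sul] -> 8 lines: yem fwczd oamh ycrmk cdiqo sul rsqmo mnr
Hunk 6: at line 3 remove [ycrmk,cdiqo] add [ffvjw,onbub,eabsx] -> 9 lines: yem fwczd oamh ffvjw onbub eabsx sul rsqmo mnr
Hunk 7: at line 3 remove [onbub,eabsx] add [dcax] -> 8 lines: yem fwczd oamh ffvjw dcax sul rsqmo mnr
Final line count: 8

Answer: 8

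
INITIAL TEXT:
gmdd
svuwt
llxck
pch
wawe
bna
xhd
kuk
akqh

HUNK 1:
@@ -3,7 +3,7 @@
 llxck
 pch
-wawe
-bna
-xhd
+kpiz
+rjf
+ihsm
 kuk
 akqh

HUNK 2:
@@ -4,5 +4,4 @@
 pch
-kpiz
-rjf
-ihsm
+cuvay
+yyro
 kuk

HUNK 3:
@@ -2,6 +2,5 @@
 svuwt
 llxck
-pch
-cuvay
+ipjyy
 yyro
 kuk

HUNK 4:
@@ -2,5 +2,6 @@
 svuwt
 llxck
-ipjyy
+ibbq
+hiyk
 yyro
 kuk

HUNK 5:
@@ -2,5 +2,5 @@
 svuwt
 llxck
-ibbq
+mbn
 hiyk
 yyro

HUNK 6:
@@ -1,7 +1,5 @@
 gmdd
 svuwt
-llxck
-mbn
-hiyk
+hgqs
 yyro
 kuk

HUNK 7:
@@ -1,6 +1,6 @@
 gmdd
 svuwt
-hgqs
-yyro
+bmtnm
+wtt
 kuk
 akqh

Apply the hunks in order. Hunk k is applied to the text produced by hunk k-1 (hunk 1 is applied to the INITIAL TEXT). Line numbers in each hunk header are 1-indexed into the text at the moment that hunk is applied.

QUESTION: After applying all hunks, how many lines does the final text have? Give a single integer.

Hunk 1: at line 3 remove [wawe,bna,xhd] add [kpiz,rjf,ihsm] -> 9 lines: gmdd svuwt llxck pch kpiz rjf ihsm kuk akqh
Hunk 2: at line 4 remove [kpiz,rjf,ihsm] add [cuvay,yyro] -> 8 lines: gmdd svuwt llxck pch cuvay yyro kuk akqh
Hunk 3: at line 2 remove [pch,cuvay] add [ipjyy] -> 7 lines: gmdd svuwt llxck ipjyy yyro kuk akqh
Hunk 4: at line 2 remove [ipjyy] add [ibbq,hiyk] -> 8 lines: gmdd svuwt llxck ibbq hiyk yyro kuk akqh
Hunk 5: at line 2 remove [ibbq] add [mbn] -> 8 lines: gmdd svuwt llxck mbn hiyk yyro kuk akqh
Hunk 6: at line 1 remove [llxck,mbn,hiyk] add [hgqs] -> 6 lines: gmdd svuwt hgqs yyro kuk akqh
Hunk 7: at line 1 remove [hgqs,yyro] add [bmtnm,wtt] -> 6 lines: gmdd svuwt bmtnm wtt kuk akqh
Final line count: 6

Answer: 6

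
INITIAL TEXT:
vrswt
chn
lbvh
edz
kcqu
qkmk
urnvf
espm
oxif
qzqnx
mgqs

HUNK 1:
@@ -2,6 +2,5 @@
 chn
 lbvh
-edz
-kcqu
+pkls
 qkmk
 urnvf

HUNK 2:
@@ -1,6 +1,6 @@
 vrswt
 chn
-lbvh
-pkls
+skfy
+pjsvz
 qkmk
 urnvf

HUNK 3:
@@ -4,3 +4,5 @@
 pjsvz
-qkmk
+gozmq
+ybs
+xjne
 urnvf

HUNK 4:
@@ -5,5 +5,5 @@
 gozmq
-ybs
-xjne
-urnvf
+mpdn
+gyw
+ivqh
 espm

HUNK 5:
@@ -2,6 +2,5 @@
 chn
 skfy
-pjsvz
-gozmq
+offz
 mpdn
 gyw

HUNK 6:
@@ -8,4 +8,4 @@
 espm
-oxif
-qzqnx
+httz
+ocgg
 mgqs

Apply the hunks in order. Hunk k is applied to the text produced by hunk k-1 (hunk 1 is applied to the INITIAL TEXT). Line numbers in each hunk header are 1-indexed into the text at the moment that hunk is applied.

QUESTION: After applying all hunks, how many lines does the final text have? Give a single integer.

Hunk 1: at line 2 remove [edz,kcqu] add [pkls] -> 10 lines: vrswt chn lbvh pkls qkmk urnvf espm oxif qzqnx mgqs
Hunk 2: at line 1 remove [lbvh,pkls] add [skfy,pjsvz] -> 10 lines: vrswt chn skfy pjsvz qkmk urnvf espm oxif qzqnx mgqs
Hunk 3: at line 4 remove [qkmk] add [gozmq,ybs,xjne] -> 12 lines: vrswt chn skfy pjsvz gozmq ybs xjne urnvf espm oxif qzqnx mgqs
Hunk 4: at line 5 remove [ybs,xjne,urnvf] add [mpdn,gyw,ivqh] -> 12 lines: vrswt chn skfy pjsvz gozmq mpdn gyw ivqh espm oxif qzqnx mgqs
Hunk 5: at line 2 remove [pjsvz,gozmq] add [offz] -> 11 lines: vrswt chn skfy offz mpdn gyw ivqh espm oxif qzqnx mgqs
Hunk 6: at line 8 remove [oxif,qzqnx] add [httz,ocgg] -> 11 lines: vrswt chn skfy offz mpdn gyw ivqh espm httz ocgg mgqs
Final line count: 11

Answer: 11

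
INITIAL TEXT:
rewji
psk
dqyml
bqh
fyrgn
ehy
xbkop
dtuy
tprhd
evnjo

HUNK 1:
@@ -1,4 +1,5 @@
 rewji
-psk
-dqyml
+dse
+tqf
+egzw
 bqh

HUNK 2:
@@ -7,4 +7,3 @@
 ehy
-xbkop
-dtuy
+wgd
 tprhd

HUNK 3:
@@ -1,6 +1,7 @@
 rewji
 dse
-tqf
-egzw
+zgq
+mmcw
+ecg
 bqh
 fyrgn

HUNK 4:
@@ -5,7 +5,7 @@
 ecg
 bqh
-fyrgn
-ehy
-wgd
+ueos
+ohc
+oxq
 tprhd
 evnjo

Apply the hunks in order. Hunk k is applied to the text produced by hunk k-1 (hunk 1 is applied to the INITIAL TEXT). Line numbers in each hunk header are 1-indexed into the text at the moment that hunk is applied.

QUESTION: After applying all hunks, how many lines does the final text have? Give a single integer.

Answer: 11

Derivation:
Hunk 1: at line 1 remove [psk,dqyml] add [dse,tqf,egzw] -> 11 lines: rewji dse tqf egzw bqh fyrgn ehy xbkop dtuy tprhd evnjo
Hunk 2: at line 7 remove [xbkop,dtuy] add [wgd] -> 10 lines: rewji dse tqf egzw bqh fyrgn ehy wgd tprhd evnjo
Hunk 3: at line 1 remove [tqf,egzw] add [zgq,mmcw,ecg] -> 11 lines: rewji dse zgq mmcw ecg bqh fyrgn ehy wgd tprhd evnjo
Hunk 4: at line 5 remove [fyrgn,ehy,wgd] add [ueos,ohc,oxq] -> 11 lines: rewji dse zgq mmcw ecg bqh ueos ohc oxq tprhd evnjo
Final line count: 11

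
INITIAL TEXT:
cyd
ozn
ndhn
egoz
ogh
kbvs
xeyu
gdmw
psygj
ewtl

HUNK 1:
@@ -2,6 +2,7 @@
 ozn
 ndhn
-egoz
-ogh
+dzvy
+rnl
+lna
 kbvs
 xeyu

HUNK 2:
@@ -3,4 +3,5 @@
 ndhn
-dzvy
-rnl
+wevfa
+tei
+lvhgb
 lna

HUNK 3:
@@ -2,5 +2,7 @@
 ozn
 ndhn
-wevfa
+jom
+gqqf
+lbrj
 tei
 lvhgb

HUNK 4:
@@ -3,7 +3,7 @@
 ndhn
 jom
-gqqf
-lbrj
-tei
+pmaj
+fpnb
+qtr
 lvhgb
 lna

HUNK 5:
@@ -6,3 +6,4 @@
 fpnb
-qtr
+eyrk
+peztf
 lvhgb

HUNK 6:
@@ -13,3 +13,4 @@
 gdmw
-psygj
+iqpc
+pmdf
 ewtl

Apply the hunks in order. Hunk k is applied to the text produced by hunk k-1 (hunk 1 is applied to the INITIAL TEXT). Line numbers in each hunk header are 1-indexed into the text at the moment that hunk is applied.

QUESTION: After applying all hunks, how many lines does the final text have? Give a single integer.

Hunk 1: at line 2 remove [egoz,ogh] add [dzvy,rnl,lna] -> 11 lines: cyd ozn ndhn dzvy rnl lna kbvs xeyu gdmw psygj ewtl
Hunk 2: at line 3 remove [dzvy,rnl] add [wevfa,tei,lvhgb] -> 12 lines: cyd ozn ndhn wevfa tei lvhgb lna kbvs xeyu gdmw psygj ewtl
Hunk 3: at line 2 remove [wevfa] add [jom,gqqf,lbrj] -> 14 lines: cyd ozn ndhn jom gqqf lbrj tei lvhgb lna kbvs xeyu gdmw psygj ewtl
Hunk 4: at line 3 remove [gqqf,lbrj,tei] add [pmaj,fpnb,qtr] -> 14 lines: cyd ozn ndhn jom pmaj fpnb qtr lvhgb lna kbvs xeyu gdmw psygj ewtl
Hunk 5: at line 6 remove [qtr] add [eyrk,peztf] -> 15 lines: cyd ozn ndhn jom pmaj fpnb eyrk peztf lvhgb lna kbvs xeyu gdmw psygj ewtl
Hunk 6: at line 13 remove [psygj] add [iqpc,pmdf] -> 16 lines: cyd ozn ndhn jom pmaj fpnb eyrk peztf lvhgb lna kbvs xeyu gdmw iqpc pmdf ewtl
Final line count: 16

Answer: 16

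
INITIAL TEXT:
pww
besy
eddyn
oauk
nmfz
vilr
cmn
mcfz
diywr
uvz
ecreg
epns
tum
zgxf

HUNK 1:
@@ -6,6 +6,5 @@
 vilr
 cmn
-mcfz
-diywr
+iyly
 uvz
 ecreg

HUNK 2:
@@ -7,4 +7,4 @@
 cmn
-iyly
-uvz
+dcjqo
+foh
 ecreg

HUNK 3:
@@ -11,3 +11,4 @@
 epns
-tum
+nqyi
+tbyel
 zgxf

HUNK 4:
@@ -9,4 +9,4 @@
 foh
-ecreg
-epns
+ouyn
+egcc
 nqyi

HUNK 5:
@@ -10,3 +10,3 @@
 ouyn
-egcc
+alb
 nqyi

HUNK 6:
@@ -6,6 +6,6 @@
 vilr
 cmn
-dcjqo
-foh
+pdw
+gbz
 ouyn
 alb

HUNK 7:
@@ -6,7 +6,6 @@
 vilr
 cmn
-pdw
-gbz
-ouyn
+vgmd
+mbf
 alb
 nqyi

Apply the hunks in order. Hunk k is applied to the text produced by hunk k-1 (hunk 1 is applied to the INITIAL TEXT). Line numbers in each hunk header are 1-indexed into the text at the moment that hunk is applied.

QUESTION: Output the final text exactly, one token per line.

Answer: pww
besy
eddyn
oauk
nmfz
vilr
cmn
vgmd
mbf
alb
nqyi
tbyel
zgxf

Derivation:
Hunk 1: at line 6 remove [mcfz,diywr] add [iyly] -> 13 lines: pww besy eddyn oauk nmfz vilr cmn iyly uvz ecreg epns tum zgxf
Hunk 2: at line 7 remove [iyly,uvz] add [dcjqo,foh] -> 13 lines: pww besy eddyn oauk nmfz vilr cmn dcjqo foh ecreg epns tum zgxf
Hunk 3: at line 11 remove [tum] add [nqyi,tbyel] -> 14 lines: pww besy eddyn oauk nmfz vilr cmn dcjqo foh ecreg epns nqyi tbyel zgxf
Hunk 4: at line 9 remove [ecreg,epns] add [ouyn,egcc] -> 14 lines: pww besy eddyn oauk nmfz vilr cmn dcjqo foh ouyn egcc nqyi tbyel zgxf
Hunk 5: at line 10 remove [egcc] add [alb] -> 14 lines: pww besy eddyn oauk nmfz vilr cmn dcjqo foh ouyn alb nqyi tbyel zgxf
Hunk 6: at line 6 remove [dcjqo,foh] add [pdw,gbz] -> 14 lines: pww besy eddyn oauk nmfz vilr cmn pdw gbz ouyn alb nqyi tbyel zgxf
Hunk 7: at line 6 remove [pdw,gbz,ouyn] add [vgmd,mbf] -> 13 lines: pww besy eddyn oauk nmfz vilr cmn vgmd mbf alb nqyi tbyel zgxf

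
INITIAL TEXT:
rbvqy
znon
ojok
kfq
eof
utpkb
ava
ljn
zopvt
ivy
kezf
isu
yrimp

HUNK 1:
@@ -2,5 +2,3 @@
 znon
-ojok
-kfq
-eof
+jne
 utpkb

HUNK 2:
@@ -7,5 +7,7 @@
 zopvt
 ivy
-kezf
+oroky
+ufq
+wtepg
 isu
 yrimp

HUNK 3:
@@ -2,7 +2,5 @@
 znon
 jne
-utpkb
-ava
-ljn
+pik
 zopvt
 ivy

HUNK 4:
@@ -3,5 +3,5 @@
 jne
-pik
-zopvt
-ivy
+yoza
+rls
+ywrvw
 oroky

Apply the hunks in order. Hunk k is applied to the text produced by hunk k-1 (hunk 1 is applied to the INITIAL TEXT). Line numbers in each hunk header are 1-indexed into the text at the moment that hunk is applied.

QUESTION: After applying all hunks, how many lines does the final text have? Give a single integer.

Answer: 11

Derivation:
Hunk 1: at line 2 remove [ojok,kfq,eof] add [jne] -> 11 lines: rbvqy znon jne utpkb ava ljn zopvt ivy kezf isu yrimp
Hunk 2: at line 7 remove [kezf] add [oroky,ufq,wtepg] -> 13 lines: rbvqy znon jne utpkb ava ljn zopvt ivy oroky ufq wtepg isu yrimp
Hunk 3: at line 2 remove [utpkb,ava,ljn] add [pik] -> 11 lines: rbvqy znon jne pik zopvt ivy oroky ufq wtepg isu yrimp
Hunk 4: at line 3 remove [pik,zopvt,ivy] add [yoza,rls,ywrvw] -> 11 lines: rbvqy znon jne yoza rls ywrvw oroky ufq wtepg isu yrimp
Final line count: 11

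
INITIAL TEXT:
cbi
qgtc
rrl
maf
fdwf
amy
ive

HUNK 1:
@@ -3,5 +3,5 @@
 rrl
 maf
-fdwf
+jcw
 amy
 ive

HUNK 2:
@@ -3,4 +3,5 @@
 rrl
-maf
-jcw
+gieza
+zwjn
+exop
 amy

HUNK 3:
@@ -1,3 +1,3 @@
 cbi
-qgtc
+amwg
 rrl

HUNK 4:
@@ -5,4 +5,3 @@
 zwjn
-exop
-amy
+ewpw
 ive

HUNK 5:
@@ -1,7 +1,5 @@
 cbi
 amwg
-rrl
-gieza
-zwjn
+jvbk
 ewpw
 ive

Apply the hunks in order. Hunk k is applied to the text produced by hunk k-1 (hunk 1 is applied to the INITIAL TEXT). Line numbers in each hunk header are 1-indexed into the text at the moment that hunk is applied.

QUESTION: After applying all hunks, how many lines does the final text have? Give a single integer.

Answer: 5

Derivation:
Hunk 1: at line 3 remove [fdwf] add [jcw] -> 7 lines: cbi qgtc rrl maf jcw amy ive
Hunk 2: at line 3 remove [maf,jcw] add [gieza,zwjn,exop] -> 8 lines: cbi qgtc rrl gieza zwjn exop amy ive
Hunk 3: at line 1 remove [qgtc] add [amwg] -> 8 lines: cbi amwg rrl gieza zwjn exop amy ive
Hunk 4: at line 5 remove [exop,amy] add [ewpw] -> 7 lines: cbi amwg rrl gieza zwjn ewpw ive
Hunk 5: at line 1 remove [rrl,gieza,zwjn] add [jvbk] -> 5 lines: cbi amwg jvbk ewpw ive
Final line count: 5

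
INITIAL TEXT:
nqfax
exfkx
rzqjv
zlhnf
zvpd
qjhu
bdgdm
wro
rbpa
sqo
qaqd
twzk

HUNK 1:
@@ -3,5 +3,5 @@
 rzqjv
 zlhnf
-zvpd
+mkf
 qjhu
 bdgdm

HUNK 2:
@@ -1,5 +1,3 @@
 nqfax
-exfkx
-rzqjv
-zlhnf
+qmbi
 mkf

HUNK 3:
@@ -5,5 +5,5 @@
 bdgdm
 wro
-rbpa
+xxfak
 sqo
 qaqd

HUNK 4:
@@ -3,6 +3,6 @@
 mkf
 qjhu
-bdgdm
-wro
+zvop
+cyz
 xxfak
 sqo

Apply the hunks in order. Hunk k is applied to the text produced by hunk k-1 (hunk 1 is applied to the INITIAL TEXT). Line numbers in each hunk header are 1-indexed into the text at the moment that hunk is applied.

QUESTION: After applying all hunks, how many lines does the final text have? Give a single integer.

Answer: 10

Derivation:
Hunk 1: at line 3 remove [zvpd] add [mkf] -> 12 lines: nqfax exfkx rzqjv zlhnf mkf qjhu bdgdm wro rbpa sqo qaqd twzk
Hunk 2: at line 1 remove [exfkx,rzqjv,zlhnf] add [qmbi] -> 10 lines: nqfax qmbi mkf qjhu bdgdm wro rbpa sqo qaqd twzk
Hunk 3: at line 5 remove [rbpa] add [xxfak] -> 10 lines: nqfax qmbi mkf qjhu bdgdm wro xxfak sqo qaqd twzk
Hunk 4: at line 3 remove [bdgdm,wro] add [zvop,cyz] -> 10 lines: nqfax qmbi mkf qjhu zvop cyz xxfak sqo qaqd twzk
Final line count: 10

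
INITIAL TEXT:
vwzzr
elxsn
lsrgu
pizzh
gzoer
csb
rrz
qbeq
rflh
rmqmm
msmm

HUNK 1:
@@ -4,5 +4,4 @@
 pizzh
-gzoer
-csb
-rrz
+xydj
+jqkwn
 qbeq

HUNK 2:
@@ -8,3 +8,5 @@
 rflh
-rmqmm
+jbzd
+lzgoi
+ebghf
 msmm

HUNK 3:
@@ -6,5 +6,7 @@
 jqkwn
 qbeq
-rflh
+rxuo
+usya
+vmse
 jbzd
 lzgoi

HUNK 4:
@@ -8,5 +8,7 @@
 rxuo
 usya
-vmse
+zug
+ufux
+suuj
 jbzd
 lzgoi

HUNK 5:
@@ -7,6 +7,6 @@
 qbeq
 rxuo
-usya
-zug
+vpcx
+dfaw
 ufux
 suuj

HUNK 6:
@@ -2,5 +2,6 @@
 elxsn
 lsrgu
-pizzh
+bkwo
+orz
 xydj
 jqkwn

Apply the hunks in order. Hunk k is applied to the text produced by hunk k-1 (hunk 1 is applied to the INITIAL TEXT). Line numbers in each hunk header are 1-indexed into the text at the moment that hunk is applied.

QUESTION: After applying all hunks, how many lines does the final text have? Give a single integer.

Hunk 1: at line 4 remove [gzoer,csb,rrz] add [xydj,jqkwn] -> 10 lines: vwzzr elxsn lsrgu pizzh xydj jqkwn qbeq rflh rmqmm msmm
Hunk 2: at line 8 remove [rmqmm] add [jbzd,lzgoi,ebghf] -> 12 lines: vwzzr elxsn lsrgu pizzh xydj jqkwn qbeq rflh jbzd lzgoi ebghf msmm
Hunk 3: at line 6 remove [rflh] add [rxuo,usya,vmse] -> 14 lines: vwzzr elxsn lsrgu pizzh xydj jqkwn qbeq rxuo usya vmse jbzd lzgoi ebghf msmm
Hunk 4: at line 8 remove [vmse] add [zug,ufux,suuj] -> 16 lines: vwzzr elxsn lsrgu pizzh xydj jqkwn qbeq rxuo usya zug ufux suuj jbzd lzgoi ebghf msmm
Hunk 5: at line 7 remove [usya,zug] add [vpcx,dfaw] -> 16 lines: vwzzr elxsn lsrgu pizzh xydj jqkwn qbeq rxuo vpcx dfaw ufux suuj jbzd lzgoi ebghf msmm
Hunk 6: at line 2 remove [pizzh] add [bkwo,orz] -> 17 lines: vwzzr elxsn lsrgu bkwo orz xydj jqkwn qbeq rxuo vpcx dfaw ufux suuj jbzd lzgoi ebghf msmm
Final line count: 17

Answer: 17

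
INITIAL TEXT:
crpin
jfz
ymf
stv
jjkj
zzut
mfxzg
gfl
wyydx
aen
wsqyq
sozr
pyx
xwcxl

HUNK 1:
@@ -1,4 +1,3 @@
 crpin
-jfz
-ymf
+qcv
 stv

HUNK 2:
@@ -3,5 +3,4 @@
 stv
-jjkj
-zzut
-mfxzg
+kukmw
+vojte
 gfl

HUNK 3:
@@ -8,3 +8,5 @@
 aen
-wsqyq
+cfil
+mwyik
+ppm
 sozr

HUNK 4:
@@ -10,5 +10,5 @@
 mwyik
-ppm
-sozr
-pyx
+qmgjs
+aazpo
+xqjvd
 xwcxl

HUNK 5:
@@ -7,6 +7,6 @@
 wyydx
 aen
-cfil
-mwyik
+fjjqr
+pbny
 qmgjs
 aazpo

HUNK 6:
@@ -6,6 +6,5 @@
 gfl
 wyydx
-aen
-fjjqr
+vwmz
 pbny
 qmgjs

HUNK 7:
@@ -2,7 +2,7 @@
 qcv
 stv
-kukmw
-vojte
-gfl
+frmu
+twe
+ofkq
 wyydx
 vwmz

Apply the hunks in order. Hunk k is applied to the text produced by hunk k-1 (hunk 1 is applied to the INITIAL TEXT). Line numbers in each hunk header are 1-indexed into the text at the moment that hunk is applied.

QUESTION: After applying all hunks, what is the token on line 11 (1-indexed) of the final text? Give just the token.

Answer: aazpo

Derivation:
Hunk 1: at line 1 remove [jfz,ymf] add [qcv] -> 13 lines: crpin qcv stv jjkj zzut mfxzg gfl wyydx aen wsqyq sozr pyx xwcxl
Hunk 2: at line 3 remove [jjkj,zzut,mfxzg] add [kukmw,vojte] -> 12 lines: crpin qcv stv kukmw vojte gfl wyydx aen wsqyq sozr pyx xwcxl
Hunk 3: at line 8 remove [wsqyq] add [cfil,mwyik,ppm] -> 14 lines: crpin qcv stv kukmw vojte gfl wyydx aen cfil mwyik ppm sozr pyx xwcxl
Hunk 4: at line 10 remove [ppm,sozr,pyx] add [qmgjs,aazpo,xqjvd] -> 14 lines: crpin qcv stv kukmw vojte gfl wyydx aen cfil mwyik qmgjs aazpo xqjvd xwcxl
Hunk 5: at line 7 remove [cfil,mwyik] add [fjjqr,pbny] -> 14 lines: crpin qcv stv kukmw vojte gfl wyydx aen fjjqr pbny qmgjs aazpo xqjvd xwcxl
Hunk 6: at line 6 remove [aen,fjjqr] add [vwmz] -> 13 lines: crpin qcv stv kukmw vojte gfl wyydx vwmz pbny qmgjs aazpo xqjvd xwcxl
Hunk 7: at line 2 remove [kukmw,vojte,gfl] add [frmu,twe,ofkq] -> 13 lines: crpin qcv stv frmu twe ofkq wyydx vwmz pbny qmgjs aazpo xqjvd xwcxl
Final line 11: aazpo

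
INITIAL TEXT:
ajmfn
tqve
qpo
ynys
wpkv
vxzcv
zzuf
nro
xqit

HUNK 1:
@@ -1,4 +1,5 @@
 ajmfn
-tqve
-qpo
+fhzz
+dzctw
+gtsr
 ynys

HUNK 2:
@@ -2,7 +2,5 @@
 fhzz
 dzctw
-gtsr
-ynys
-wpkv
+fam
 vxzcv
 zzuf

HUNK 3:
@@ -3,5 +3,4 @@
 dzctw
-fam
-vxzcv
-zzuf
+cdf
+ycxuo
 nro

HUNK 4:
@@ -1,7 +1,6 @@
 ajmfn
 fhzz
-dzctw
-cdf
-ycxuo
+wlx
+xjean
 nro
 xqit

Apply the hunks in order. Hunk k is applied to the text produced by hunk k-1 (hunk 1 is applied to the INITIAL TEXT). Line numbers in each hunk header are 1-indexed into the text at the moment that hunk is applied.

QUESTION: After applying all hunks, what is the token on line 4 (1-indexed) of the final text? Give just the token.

Hunk 1: at line 1 remove [tqve,qpo] add [fhzz,dzctw,gtsr] -> 10 lines: ajmfn fhzz dzctw gtsr ynys wpkv vxzcv zzuf nro xqit
Hunk 2: at line 2 remove [gtsr,ynys,wpkv] add [fam] -> 8 lines: ajmfn fhzz dzctw fam vxzcv zzuf nro xqit
Hunk 3: at line 3 remove [fam,vxzcv,zzuf] add [cdf,ycxuo] -> 7 lines: ajmfn fhzz dzctw cdf ycxuo nro xqit
Hunk 4: at line 1 remove [dzctw,cdf,ycxuo] add [wlx,xjean] -> 6 lines: ajmfn fhzz wlx xjean nro xqit
Final line 4: xjean

Answer: xjean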